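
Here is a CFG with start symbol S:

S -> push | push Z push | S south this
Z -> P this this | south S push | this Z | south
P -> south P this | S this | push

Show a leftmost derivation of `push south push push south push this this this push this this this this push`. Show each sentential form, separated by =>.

S => push Z push => push P this this push => push south P this this this push => push south S this this this this push => push south push Z push this this this this push => push south push P this this push this this this this push => push south push S this this this push this this this this push => push south push push Z push this this this push this this this this push => push south push push south push this this this push this this this this push

S => push Z push   [S -> push Z push]
push Z push => push P this this push   [Z -> P this this]
push P this this push => push south P this this this push   [P -> south P this]
push south P this this this push => push south S this this this this push   [P -> S this]
push south S this this this this push => push south push Z push this this this this push   [S -> push Z push]
push south push Z push this this this this push => push south push P this this push this this this this push   [Z -> P this this]
push south push P this this push this this this this push => push south push S this this this push this this this this push   [P -> S this]
push south push S this this this push this this this this push => push south push push Z push this this this push this this this this push   [S -> push Z push]
push south push push Z push this this this push this this this this push => push south push push south push this this this push this this this this push   [Z -> south]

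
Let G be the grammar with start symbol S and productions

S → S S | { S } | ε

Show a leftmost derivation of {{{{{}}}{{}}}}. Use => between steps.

S => {S} => {{S}} => {{SS}} => {{SSS}} => {{SSSS}} => {{{S}SSS}} => {{{{S}}SSS}} => {{{{{S}}}SSS}} => {{{{{}}}SSS}} => {{{{{}}}SS}} => {{{{{}}}{S}S}} => {{{{{}}}{{S}}S}} => {{{{{}}}{{}}S}} => {{{{{}}}{{}}}}

S => {S}   [S → { S }]
{S} => {{S}}   [S → { S }]
{{S}} => {{SS}}   [S → S S]
{{SS}} => {{SSS}}   [S → S S]
{{SSS}} => {{SSSS}}   [S → S S]
{{SSSS}} => {{{S}SSS}}   [S → { S }]
{{{S}SSS}} => {{{{S}}SSS}}   [S → { S }]
{{{{S}}SSS}} => {{{{{S}}}SSS}}   [S → { S }]
{{{{{S}}}SSS}} => {{{{{}}}SSS}}   [S → ε]
{{{{{}}}SSS}} => {{{{{}}}SS}}   [S → ε]
{{{{{}}}SS}} => {{{{{}}}{S}S}}   [S → { S }]
{{{{{}}}{S}S}} => {{{{{}}}{{S}}S}}   [S → { S }]
{{{{{}}}{{S}}S}} => {{{{{}}}{{}}S}}   [S → ε]
{{{{{}}}{{}}S}} => {{{{{}}}{{}}}}   [S → ε]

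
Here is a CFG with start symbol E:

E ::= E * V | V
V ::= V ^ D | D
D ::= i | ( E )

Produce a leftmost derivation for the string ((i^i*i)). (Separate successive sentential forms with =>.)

E => V   [E ::= V]
V => D   [V ::= D]
D => (E)   [D ::= ( E )]
(E) => (V)   [E ::= V]
(V) => (D)   [V ::= D]
(D) => ((E))   [D ::= ( E )]
((E)) => ((E*V))   [E ::= E * V]
((E*V)) => ((V*V))   [E ::= V]
((V*V)) => ((V^D*V))   [V ::= V ^ D]
((V^D*V)) => ((D^D*V))   [V ::= D]
((D^D*V)) => ((i^D*V))   [D ::= i]
((i^D*V)) => ((i^i*V))   [D ::= i]
((i^i*V)) => ((i^i*D))   [V ::= D]
((i^i*D)) => ((i^i*i))   [D ::= i]

E => V => D => (E) => (V) => (D) => ((E)) => ((E*V)) => ((V*V)) => ((V^D*V)) => ((D^D*V)) => ((i^D*V)) => ((i^i*V)) => ((i^i*D)) => ((i^i*i))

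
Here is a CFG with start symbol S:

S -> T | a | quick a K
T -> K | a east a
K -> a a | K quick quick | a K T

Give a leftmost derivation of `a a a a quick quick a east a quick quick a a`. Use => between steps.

S => T => K => a K T => a K quick quick T => a a K T quick quick T => a a K quick quick T quick quick T => a a a a quick quick T quick quick T => a a a a quick quick a east a quick quick T => a a a a quick quick a east a quick quick K => a a a a quick quick a east a quick quick a a

S => T   [S -> T]
T => K   [T -> K]
K => a K T   [K -> a K T]
a K T => a K quick quick T   [K -> K quick quick]
a K quick quick T => a a K T quick quick T   [K -> a K T]
a a K T quick quick T => a a K quick quick T quick quick T   [K -> K quick quick]
a a K quick quick T quick quick T => a a a a quick quick T quick quick T   [K -> a a]
a a a a quick quick T quick quick T => a a a a quick quick a east a quick quick T   [T -> a east a]
a a a a quick quick a east a quick quick T => a a a a quick quick a east a quick quick K   [T -> K]
a a a a quick quick a east a quick quick K => a a a a quick quick a east a quick quick a a   [K -> a a]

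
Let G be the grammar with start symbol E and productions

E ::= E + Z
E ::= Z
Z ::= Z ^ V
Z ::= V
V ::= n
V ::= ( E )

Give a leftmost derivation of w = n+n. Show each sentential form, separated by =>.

E=>E+Z=>Z+Z=>V+Z=>n+Z=>n+V=>n+n

E => E+Z   [E ::= E + Z]
E+Z => Z+Z   [E ::= Z]
Z+Z => V+Z   [Z ::= V]
V+Z => n+Z   [V ::= n]
n+Z => n+V   [Z ::= V]
n+V => n+n   [V ::= n]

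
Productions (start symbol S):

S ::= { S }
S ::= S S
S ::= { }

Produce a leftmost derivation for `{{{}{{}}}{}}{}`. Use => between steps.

S=>SS=>{S}S=>{SS}S=>{{S}S}S=>{{SS}S}S=>{{{}S}S}S=>{{{}{S}}S}S=>{{{}{{}}}S}S=>{{{}{{}}}{}}S=>{{{}{{}}}{}}{}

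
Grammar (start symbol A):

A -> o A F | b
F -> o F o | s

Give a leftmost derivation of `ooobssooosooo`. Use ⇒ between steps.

A ⇒ oAF ⇒ ooAFF ⇒ oooAFFF ⇒ ooobFFF ⇒ ooobsFF ⇒ ooobssF ⇒ ooobssoFo ⇒ ooobssooFoo ⇒ ooobssoooFooo ⇒ ooobssooosooo

A ⇒ oAF   [A -> o A F]
oAF ⇒ ooAFF   [A -> o A F]
ooAFF ⇒ oooAFFF   [A -> o A F]
oooAFFF ⇒ ooobFFF   [A -> b]
ooobFFF ⇒ ooobsFF   [F -> s]
ooobsFF ⇒ ooobssF   [F -> s]
ooobssF ⇒ ooobssoFo   [F -> o F o]
ooobssoFo ⇒ ooobssooFoo   [F -> o F o]
ooobssooFoo ⇒ ooobssoooFooo   [F -> o F o]
ooobssoooFooo ⇒ ooobssooosooo   [F -> s]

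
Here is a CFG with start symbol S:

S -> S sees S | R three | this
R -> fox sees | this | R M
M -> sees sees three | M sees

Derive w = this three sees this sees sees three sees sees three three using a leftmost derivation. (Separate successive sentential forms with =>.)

S => S sees S => R three sees S => this three sees S => this three sees R three => this three sees R M three => this three sees R M M three => this three sees this M M three => this three sees this sees sees three M three => this three sees this sees sees three sees sees three three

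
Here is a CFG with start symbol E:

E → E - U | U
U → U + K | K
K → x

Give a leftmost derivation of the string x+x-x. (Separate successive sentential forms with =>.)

E => E-U   [E → E - U]
E-U => U-U   [E → U]
U-U => U+K-U   [U → U + K]
U+K-U => K+K-U   [U → K]
K+K-U => x+K-U   [K → x]
x+K-U => x+x-U   [K → x]
x+x-U => x+x-K   [U → K]
x+x-K => x+x-x   [K → x]

E => E-U => U-U => U+K-U => K+K-U => x+K-U => x+x-U => x+x-K => x+x-x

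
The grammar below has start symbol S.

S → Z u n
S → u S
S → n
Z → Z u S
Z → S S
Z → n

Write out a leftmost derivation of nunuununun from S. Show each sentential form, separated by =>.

S => Zun => ZuSun => ZuSuSun => nuSuSun => nunuSun => nunuuSun => nunuuZunun => nunuununun

S => Zun   [S → Z u n]
Zun => ZuSun   [Z → Z u S]
ZuSun => ZuSuSun   [Z → Z u S]
ZuSuSun => nuSuSun   [Z → n]
nuSuSun => nunuSun   [S → n]
nunuSun => nunuuSun   [S → u S]
nunuuSun => nunuuZunun   [S → Z u n]
nunuuZunun => nunuununun   [Z → n]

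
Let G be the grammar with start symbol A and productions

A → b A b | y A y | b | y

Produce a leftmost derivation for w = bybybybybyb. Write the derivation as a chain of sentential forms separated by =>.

A => bAb => byAyb => bybAbyb => bybyAybyb => bybybAbybyb => bybybybybyb

A => bAb   [A → b A b]
bAb => byAyb   [A → y A y]
byAyb => bybAbyb   [A → b A b]
bybAbyb => bybyAybyb   [A → y A y]
bybyAybyb => bybybAbybyb   [A → b A b]
bybybAbybyb => bybybybybyb   [A → y]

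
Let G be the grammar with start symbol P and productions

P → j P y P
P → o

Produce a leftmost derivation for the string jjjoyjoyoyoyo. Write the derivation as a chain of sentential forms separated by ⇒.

P⇒jPyP⇒jjPyPyP⇒jjjPyPyPyP⇒jjjoyPyPyP⇒jjjoyjPyPyPyP⇒jjjoyjoyPyPyP⇒jjjoyjoyoyPyP⇒jjjoyjoyoyoyP⇒jjjoyjoyoyoyo

P ⇒ jPyP   [P → j P y P]
jPyP ⇒ jjPyPyP   [P → j P y P]
jjPyPyP ⇒ jjjPyPyPyP   [P → j P y P]
jjjPyPyPyP ⇒ jjjoyPyPyP   [P → o]
jjjoyPyPyP ⇒ jjjoyjPyPyPyP   [P → j P y P]
jjjoyjPyPyPyP ⇒ jjjoyjoyPyPyP   [P → o]
jjjoyjoyPyPyP ⇒ jjjoyjoyoyPyP   [P → o]
jjjoyjoyoyPyP ⇒ jjjoyjoyoyoyP   [P → o]
jjjoyjoyoyoyP ⇒ jjjoyjoyoyoyo   [P → o]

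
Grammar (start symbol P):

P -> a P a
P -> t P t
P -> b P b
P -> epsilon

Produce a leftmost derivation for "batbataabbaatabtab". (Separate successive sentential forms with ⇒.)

P ⇒ bPb ⇒ baPab ⇒ batPtab ⇒ batbPbtab ⇒ batbaPabtab ⇒ batbatPtabtab ⇒ batbataPatabtab ⇒ batbataaPaatabtab ⇒ batbataabPbaatabtab ⇒ batbataabbaatabtab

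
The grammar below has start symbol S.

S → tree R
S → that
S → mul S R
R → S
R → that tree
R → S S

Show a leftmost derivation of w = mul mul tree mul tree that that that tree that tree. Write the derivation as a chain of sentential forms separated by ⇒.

S ⇒ mul S R   [S → mul S R]
mul S R ⇒ mul mul S R R   [S → mul S R]
mul mul S R R ⇒ mul mul tree R R R   [S → tree R]
mul mul tree R R R ⇒ mul mul tree S R R   [R → S]
mul mul tree S R R ⇒ mul mul tree mul S R R R   [S → mul S R]
mul mul tree mul S R R R ⇒ mul mul tree mul tree R R R R   [S → tree R]
mul mul tree mul tree R R R R ⇒ mul mul tree mul tree S R R R   [R → S]
mul mul tree mul tree S R R R ⇒ mul mul tree mul tree that R R R   [S → that]
mul mul tree mul tree that R R R ⇒ mul mul tree mul tree that S R R   [R → S]
mul mul tree mul tree that S R R ⇒ mul mul tree mul tree that that R R   [S → that]
mul mul tree mul tree that that R R ⇒ mul mul tree mul tree that that that tree R   [R → that tree]
mul mul tree mul tree that that that tree R ⇒ mul mul tree mul tree that that that tree that tree   [R → that tree]

S ⇒ mul S R ⇒ mul mul S R R ⇒ mul mul tree R R R ⇒ mul mul tree S R R ⇒ mul mul tree mul S R R R ⇒ mul mul tree mul tree R R R R ⇒ mul mul tree mul tree S R R R ⇒ mul mul tree mul tree that R R R ⇒ mul mul tree mul tree that S R R ⇒ mul mul tree mul tree that that R R ⇒ mul mul tree mul tree that that that tree R ⇒ mul mul tree mul tree that that that tree that tree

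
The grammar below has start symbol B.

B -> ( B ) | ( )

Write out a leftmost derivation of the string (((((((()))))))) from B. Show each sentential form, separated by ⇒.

B⇒(B)⇒((B))⇒(((B)))⇒((((B))))⇒(((((B)))))⇒((((((B))))))⇒(((((((B)))))))⇒(((((((())))))))

B ⇒ (B)   [B -> ( B )]
(B) ⇒ ((B))   [B -> ( B )]
((B)) ⇒ (((B)))   [B -> ( B )]
(((B))) ⇒ ((((B))))   [B -> ( B )]
((((B)))) ⇒ (((((B)))))   [B -> ( B )]
(((((B))))) ⇒ ((((((B))))))   [B -> ( B )]
((((((B)))))) ⇒ (((((((B)))))))   [B -> ( B )]
(((((((B))))))) ⇒ (((((((())))))))   [B -> ( )]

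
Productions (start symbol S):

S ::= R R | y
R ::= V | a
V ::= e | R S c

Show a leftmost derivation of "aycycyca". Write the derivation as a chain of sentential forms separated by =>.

S => RR => VR => RScR => VScR => RScScR => VScScR => RScScScR => aScScScR => aycScScR => aycycScR => aycycycR => aycycyca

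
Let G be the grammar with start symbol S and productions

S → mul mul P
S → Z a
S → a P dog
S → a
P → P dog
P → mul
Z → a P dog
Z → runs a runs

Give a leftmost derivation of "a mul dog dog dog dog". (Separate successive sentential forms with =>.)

S => a P dog   [S → a P dog]
a P dog => a P dog dog   [P → P dog]
a P dog dog => a P dog dog dog   [P → P dog]
a P dog dog dog => a P dog dog dog dog   [P → P dog]
a P dog dog dog dog => a mul dog dog dog dog   [P → mul]

S => a P dog => a P dog dog => a P dog dog dog => a P dog dog dog dog => a mul dog dog dog dog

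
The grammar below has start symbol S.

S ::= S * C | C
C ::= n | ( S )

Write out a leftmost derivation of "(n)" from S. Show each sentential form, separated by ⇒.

S ⇒ C ⇒ (S) ⇒ (C) ⇒ (n)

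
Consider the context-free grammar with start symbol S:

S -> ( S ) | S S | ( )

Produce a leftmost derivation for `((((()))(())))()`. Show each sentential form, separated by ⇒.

S ⇒ SS   [S -> S S]
SS ⇒ (S)S   [S -> ( S )]
(S)S ⇒ ((S))S   [S -> ( S )]
((S))S ⇒ ((SS))S   [S -> S S]
((SS))S ⇒ (((S)S))S   [S -> ( S )]
(((S)S))S ⇒ ((((S))S))S   [S -> ( S )]
((((S))S))S ⇒ ((((()))S))S   [S -> ( )]
((((()))S))S ⇒ ((((()))(S)))S   [S -> ( S )]
((((()))(S)))S ⇒ ((((()))(())))S   [S -> ( )]
((((()))(())))S ⇒ ((((()))(())))()   [S -> ( )]

S ⇒ SS ⇒ (S)S ⇒ ((S))S ⇒ ((SS))S ⇒ (((S)S))S ⇒ ((((S))S))S ⇒ ((((()))S))S ⇒ ((((()))(S)))S ⇒ ((((()))(())))S ⇒ ((((()))(())))()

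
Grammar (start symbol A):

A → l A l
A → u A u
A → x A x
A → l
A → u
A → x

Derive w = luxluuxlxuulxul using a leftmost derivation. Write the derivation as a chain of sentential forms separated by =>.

A => lAl   [A → l A l]
lAl => luAul   [A → u A u]
luAul => luxAxul   [A → x A x]
luxAxul => luxlAlxul   [A → l A l]
luxlAlxul => luxluAulxul   [A → u A u]
luxluAulxul => luxluuAuulxul   [A → u A u]
luxluuAuulxul => luxluuxAxuulxul   [A → x A x]
luxluuxAxuulxul => luxluuxlxuulxul   [A → l]

A=>lAl=>luAul=>luxAxul=>luxlAlxul=>luxluAulxul=>luxluuAuulxul=>luxluuxAxuulxul=>luxluuxlxuulxul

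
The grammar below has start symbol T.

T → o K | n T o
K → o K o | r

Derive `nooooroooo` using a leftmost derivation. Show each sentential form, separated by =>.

T => nTo => noKo => nooKoo => noooKooo => nooooKoooo => nooooroooo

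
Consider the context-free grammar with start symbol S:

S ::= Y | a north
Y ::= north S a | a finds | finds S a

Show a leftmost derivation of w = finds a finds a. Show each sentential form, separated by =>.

S => Y   [S ::= Y]
Y => finds S a   [Y ::= finds S a]
finds S a => finds Y a   [S ::= Y]
finds Y a => finds a finds a   [Y ::= a finds]

S => Y => finds S a => finds Y a => finds a finds a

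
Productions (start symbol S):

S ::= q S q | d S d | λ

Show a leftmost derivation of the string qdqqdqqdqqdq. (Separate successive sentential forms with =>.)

S => qSq => qdSdq => qdqSqdq => qdqqSqqdq => qdqqdSdqqdq => qdqqdqSqdqqdq => qdqqdqqdqqdq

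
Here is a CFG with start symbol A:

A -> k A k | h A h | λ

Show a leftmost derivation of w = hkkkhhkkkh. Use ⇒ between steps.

A ⇒ hAh   [A -> h A h]
hAh ⇒ hkAkh   [A -> k A k]
hkAkh ⇒ hkkAkkh   [A -> k A k]
hkkAkkh ⇒ hkkkAkkkh   [A -> k A k]
hkkkAkkkh ⇒ hkkkhAhkkkh   [A -> h A h]
hkkkhAhkkkh ⇒ hkkkhhkkkh   [A -> λ]

A ⇒ hAh ⇒ hkAkh ⇒ hkkAkkh ⇒ hkkkAkkkh ⇒ hkkkhAhkkkh ⇒ hkkkhhkkkh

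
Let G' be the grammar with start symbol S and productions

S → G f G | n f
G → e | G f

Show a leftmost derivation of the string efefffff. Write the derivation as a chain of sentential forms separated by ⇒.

S ⇒ GfG   [S → G f G]
GfG ⇒ efG   [G → e]
efG ⇒ efGf   [G → G f]
efGf ⇒ efGff   [G → G f]
efGff ⇒ efGfff   [G → G f]
efGfff ⇒ efGffff   [G → G f]
efGffff ⇒ efGfffff   [G → G f]
efGfffff ⇒ efefffff   [G → e]

S⇒GfG⇒efG⇒efGf⇒efGff⇒efGfff⇒efGffff⇒efGfffff⇒efefffff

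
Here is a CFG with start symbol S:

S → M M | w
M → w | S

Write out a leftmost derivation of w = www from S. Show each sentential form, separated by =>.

S => MM => wM => wS => wMM => wwM => wwS => www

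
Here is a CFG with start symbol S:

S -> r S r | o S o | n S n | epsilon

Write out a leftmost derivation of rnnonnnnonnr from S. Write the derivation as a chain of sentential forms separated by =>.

S => rSr => rnSnr => rnnSnnr => rnnoSonnr => rnnonSnonnr => rnnonnSnnonnr => rnnonnnnonnr

S => rSr   [S -> r S r]
rSr => rnSnr   [S -> n S n]
rnSnr => rnnSnnr   [S -> n S n]
rnnSnnr => rnnoSonnr   [S -> o S o]
rnnoSonnr => rnnonSnonnr   [S -> n S n]
rnnonSnonnr => rnnonnSnnonnr   [S -> n S n]
rnnonnSnnonnr => rnnonnnnonnr   [S -> epsilon]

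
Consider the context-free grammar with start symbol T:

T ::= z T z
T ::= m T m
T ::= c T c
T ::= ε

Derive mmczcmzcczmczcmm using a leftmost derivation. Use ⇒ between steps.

T ⇒ mTm   [T ::= m T m]
mTm ⇒ mmTmm   [T ::= m T m]
mmTmm ⇒ mmcTcmm   [T ::= c T c]
mmcTcmm ⇒ mmczTzcmm   [T ::= z T z]
mmczTzcmm ⇒ mmczcTczcmm   [T ::= c T c]
mmczcTczcmm ⇒ mmczcmTmczcmm   [T ::= m T m]
mmczcmTmczcmm ⇒ mmczcmzTzmczcmm   [T ::= z T z]
mmczcmzTzmczcmm ⇒ mmczcmzcTczmczcmm   [T ::= c T c]
mmczcmzcTczmczcmm ⇒ mmczcmzcczmczcmm   [T ::= ε]

T ⇒ mTm ⇒ mmTmm ⇒ mmcTcmm ⇒ mmczTzcmm ⇒ mmczcTczcmm ⇒ mmczcmTmczcmm ⇒ mmczcmzTzmczcmm ⇒ mmczcmzcTczmczcmm ⇒ mmczcmzcczmczcmm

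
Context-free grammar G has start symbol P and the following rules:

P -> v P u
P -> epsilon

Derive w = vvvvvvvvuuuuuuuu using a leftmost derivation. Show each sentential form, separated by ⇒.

P ⇒ vPu ⇒ vvPuu ⇒ vvvPuuu ⇒ vvvvPuuuu ⇒ vvvvvPuuuuu ⇒ vvvvvvPuuuuuu ⇒ vvvvvvvPuuuuuuu ⇒ vvvvvvvvPuuuuuuuu ⇒ vvvvvvvvuuuuuuuu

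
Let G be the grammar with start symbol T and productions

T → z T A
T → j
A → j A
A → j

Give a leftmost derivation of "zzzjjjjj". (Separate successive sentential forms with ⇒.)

T⇒zTA⇒zzTAA⇒zzzTAAA⇒zzzjAAA⇒zzzjjAA⇒zzzjjjA⇒zzzjjjjA⇒zzzjjjjj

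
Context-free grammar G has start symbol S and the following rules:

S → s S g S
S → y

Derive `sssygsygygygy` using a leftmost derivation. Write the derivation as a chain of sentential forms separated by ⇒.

S ⇒ sSgS ⇒ ssSgSgS ⇒ sssSgSgSgS ⇒ sssygSgSgS ⇒ sssygsSgSgSgS ⇒ sssygsygSgSgS ⇒ sssygsygygSgS ⇒ sssygsygygygS ⇒ sssygsygygygy

S ⇒ sSgS   [S → s S g S]
sSgS ⇒ ssSgSgS   [S → s S g S]
ssSgSgS ⇒ sssSgSgSgS   [S → s S g S]
sssSgSgSgS ⇒ sssygSgSgS   [S → y]
sssygSgSgS ⇒ sssygsSgSgSgS   [S → s S g S]
sssygsSgSgSgS ⇒ sssygsygSgSgS   [S → y]
sssygsygSgSgS ⇒ sssygsygygSgS   [S → y]
sssygsygygSgS ⇒ sssygsygygygS   [S → y]
sssygsygygygS ⇒ sssygsygygygy   [S → y]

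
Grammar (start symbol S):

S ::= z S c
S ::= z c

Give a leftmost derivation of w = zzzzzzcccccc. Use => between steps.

S=>zSc=>zzScc=>zzzSccc=>zzzzScccc=>zzzzzSccccc=>zzzzzzcccccc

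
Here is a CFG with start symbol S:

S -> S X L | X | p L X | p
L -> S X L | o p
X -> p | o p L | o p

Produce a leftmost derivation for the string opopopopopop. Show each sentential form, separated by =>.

S => SXL   [S -> S X L]
SXL => XXL   [S -> X]
XXL => opXL   [X -> o p]
opXL => opopLL   [X -> o p L]
opopLL => opopopL   [L -> o p]
opopopL => opopopSXL   [L -> S X L]
opopopSXL => opopopXXL   [S -> X]
opopopXXL => opopopopXL   [X -> o p]
opopopopXL => opopopopopL   [X -> o p]
opopopopopL => opopopopopop   [L -> o p]

S => SXL => XXL => opXL => opopLL => opopopL => opopopSXL => opopopXXL => opopopopXL => opopopopopL => opopopopopop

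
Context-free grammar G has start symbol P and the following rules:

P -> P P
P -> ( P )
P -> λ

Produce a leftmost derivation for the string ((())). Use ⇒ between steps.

P ⇒ (P) ⇒ ((P)) ⇒ (((P))) ⇒ ((()))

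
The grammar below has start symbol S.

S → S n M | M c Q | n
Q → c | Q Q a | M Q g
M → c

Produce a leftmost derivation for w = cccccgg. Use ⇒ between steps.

S ⇒ McQ   [S → M c Q]
McQ ⇒ ccQ   [M → c]
ccQ ⇒ ccMQg   [Q → M Q g]
ccMQg ⇒ cccQg   [M → c]
cccQg ⇒ cccMQgg   [Q → M Q g]
cccMQgg ⇒ ccccQgg   [M → c]
ccccQgg ⇒ cccccgg   [Q → c]

S ⇒ McQ ⇒ ccQ ⇒ ccMQg ⇒ cccQg ⇒ cccMQgg ⇒ ccccQgg ⇒ cccccgg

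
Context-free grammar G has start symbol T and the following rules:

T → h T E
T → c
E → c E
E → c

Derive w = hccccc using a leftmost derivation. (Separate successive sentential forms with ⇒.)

T ⇒ hTE ⇒ hcE ⇒ hccE ⇒ hcccE ⇒ hccccE ⇒ hccccc

T ⇒ hTE   [T → h T E]
hTE ⇒ hcE   [T → c]
hcE ⇒ hccE   [E → c E]
hccE ⇒ hcccE   [E → c E]
hcccE ⇒ hccccE   [E → c E]
hccccE ⇒ hccccc   [E → c]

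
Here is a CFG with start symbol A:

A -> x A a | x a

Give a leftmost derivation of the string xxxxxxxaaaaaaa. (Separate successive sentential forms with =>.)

A=>xAa=>xxAaa=>xxxAaaa=>xxxxAaaaa=>xxxxxAaaaaa=>xxxxxxAaaaaaa=>xxxxxxxaaaaaaa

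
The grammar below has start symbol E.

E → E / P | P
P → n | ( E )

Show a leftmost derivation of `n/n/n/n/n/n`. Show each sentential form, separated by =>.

E=>E/P=>E/P/P=>E/P/P/P=>E/P/P/P/P=>E/P/P/P/P/P=>P/P/P/P/P/P=>n/P/P/P/P/P=>n/n/P/P/P/P=>n/n/n/P/P/P=>n/n/n/n/P/P=>n/n/n/n/n/P=>n/n/n/n/n/n

E => E/P   [E → E / P]
E/P => E/P/P   [E → E / P]
E/P/P => E/P/P/P   [E → E / P]
E/P/P/P => E/P/P/P/P   [E → E / P]
E/P/P/P/P => E/P/P/P/P/P   [E → E / P]
E/P/P/P/P/P => P/P/P/P/P/P   [E → P]
P/P/P/P/P/P => n/P/P/P/P/P   [P → n]
n/P/P/P/P/P => n/n/P/P/P/P   [P → n]
n/n/P/P/P/P => n/n/n/P/P/P   [P → n]
n/n/n/P/P/P => n/n/n/n/P/P   [P → n]
n/n/n/n/P/P => n/n/n/n/n/P   [P → n]
n/n/n/n/n/P => n/n/n/n/n/n   [P → n]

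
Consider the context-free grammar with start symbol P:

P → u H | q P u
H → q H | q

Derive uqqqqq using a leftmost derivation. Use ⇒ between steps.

P ⇒ uH ⇒ uqH ⇒ uqqH ⇒ uqqqH ⇒ uqqqqH ⇒ uqqqqq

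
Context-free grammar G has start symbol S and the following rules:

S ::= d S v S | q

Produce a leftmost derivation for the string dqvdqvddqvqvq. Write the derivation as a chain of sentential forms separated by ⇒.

S⇒dSvS⇒dqvS⇒dqvdSvS⇒dqvdqvS⇒dqvdqvdSvS⇒dqvdqvddSvSvS⇒dqvdqvddqvSvS⇒dqvdqvddqvqvS⇒dqvdqvddqvqvq

S ⇒ dSvS   [S ::= d S v S]
dSvS ⇒ dqvS   [S ::= q]
dqvS ⇒ dqvdSvS   [S ::= d S v S]
dqvdSvS ⇒ dqvdqvS   [S ::= q]
dqvdqvS ⇒ dqvdqvdSvS   [S ::= d S v S]
dqvdqvdSvS ⇒ dqvdqvddSvSvS   [S ::= d S v S]
dqvdqvddSvSvS ⇒ dqvdqvddqvSvS   [S ::= q]
dqvdqvddqvSvS ⇒ dqvdqvddqvqvS   [S ::= q]
dqvdqvddqvqvS ⇒ dqvdqvddqvqvq   [S ::= q]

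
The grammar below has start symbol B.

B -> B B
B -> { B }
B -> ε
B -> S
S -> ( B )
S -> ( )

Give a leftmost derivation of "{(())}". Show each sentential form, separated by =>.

B => BB => {B}B => {BB}B => {BBB}B => {SBB}B => {(B)BB}B => {(BB)BB}B => {(SB)BB}B => {((B)B)BB}B => {(()B)BB}B => {(())BB}B => {(())B}B => {(())}B => {(())}

B => BB   [B -> B B]
BB => {B}B   [B -> { B }]
{B}B => {BB}B   [B -> B B]
{BB}B => {BBB}B   [B -> B B]
{BBB}B => {SBB}B   [B -> S]
{SBB}B => {(B)BB}B   [S -> ( B )]
{(B)BB}B => {(BB)BB}B   [B -> B B]
{(BB)BB}B => {(SB)BB}B   [B -> S]
{(SB)BB}B => {((B)B)BB}B   [S -> ( B )]
{((B)B)BB}B => {(()B)BB}B   [B -> ε]
{(()B)BB}B => {(())BB}B   [B -> ε]
{(())BB}B => {(())B}B   [B -> ε]
{(())B}B => {(())}B   [B -> ε]
{(())}B => {(())}   [B -> ε]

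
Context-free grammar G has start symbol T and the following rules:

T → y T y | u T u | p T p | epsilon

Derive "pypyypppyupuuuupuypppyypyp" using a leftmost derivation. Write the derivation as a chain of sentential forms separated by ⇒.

T ⇒ pTp   [T → p T p]
pTp ⇒ pyTyp   [T → y T y]
pyTyp ⇒ pypTpyp   [T → p T p]
pypTpyp ⇒ pypyTypyp   [T → y T y]
pypyTypyp ⇒ pypyyTyypyp   [T → y T y]
pypyyTyypyp ⇒ pypyypTpyypyp   [T → p T p]
pypyypTpyypyp ⇒ pypyyppTppyypyp   [T → p T p]
pypyyppTppyypyp ⇒ pypyypppTpppyypyp   [T → p T p]
pypyypppTpppyypyp ⇒ pypyypppyTypppyypyp   [T → y T y]
pypyypppyTypppyypyp ⇒ pypyypppyuTuypppyypyp   [T → u T u]
pypyypppyuTuypppyypyp ⇒ pypyypppyupTpuypppyypyp   [T → p T p]
pypyypppyupTpuypppyypyp ⇒ pypyypppyupuTupuypppyypyp   [T → u T u]
pypyypppyupuTupuypppyypyp ⇒ pypyypppyupuuTuupuypppyypyp   [T → u T u]
pypyypppyupuuTuupuypppyypyp ⇒ pypyypppyupuuuupuypppyypyp   [T → epsilon]

T⇒pTp⇒pyTyp⇒pypTpyp⇒pypyTypyp⇒pypyyTyypyp⇒pypyypTpyypyp⇒pypyyppTppyypyp⇒pypyypppTpppyypyp⇒pypyypppyTypppyypyp⇒pypyypppyuTuypppyypyp⇒pypyypppyupTpuypppyypyp⇒pypyypppyupuTupuypppyypyp⇒pypyypppyupuuTuupuypppyypyp⇒pypyypppyupuuuupuypppyypyp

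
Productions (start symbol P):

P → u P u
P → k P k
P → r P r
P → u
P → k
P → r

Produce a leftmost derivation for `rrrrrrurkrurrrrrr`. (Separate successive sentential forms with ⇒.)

P⇒rPr⇒rrPrr⇒rrrPrrr⇒rrrrPrrrr⇒rrrrrPrrrrr⇒rrrrrrPrrrrrr⇒rrrrrruPurrrrrr⇒rrrrrrurPrurrrrrr⇒rrrrrrurkrurrrrrr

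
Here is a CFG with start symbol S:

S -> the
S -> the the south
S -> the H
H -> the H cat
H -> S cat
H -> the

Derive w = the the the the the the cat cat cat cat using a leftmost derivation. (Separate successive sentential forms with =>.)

S => the H   [S -> the H]
the H => the S cat   [H -> S cat]
the S cat => the the H cat   [S -> the H]
the the H cat => the the S cat cat   [H -> S cat]
the the S cat cat => the the the H cat cat   [S -> the H]
the the the H cat cat => the the the the H cat cat cat   [H -> the H cat]
the the the the H cat cat cat => the the the the S cat cat cat cat   [H -> S cat]
the the the the S cat cat cat cat => the the the the the H cat cat cat cat   [S -> the H]
the the the the the H cat cat cat cat => the the the the the the cat cat cat cat   [H -> the]

S => the H => the S cat => the the H cat => the the S cat cat => the the the H cat cat => the the the the H cat cat cat => the the the the S cat cat cat cat => the the the the the H cat cat cat cat => the the the the the the cat cat cat cat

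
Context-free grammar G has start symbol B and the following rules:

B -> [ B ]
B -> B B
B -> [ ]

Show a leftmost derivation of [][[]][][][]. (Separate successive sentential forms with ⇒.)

B ⇒ BB   [B -> B B]
BB ⇒ BBB   [B -> B B]
BBB ⇒ BBBB   [B -> B B]
BBBB ⇒ []BBB   [B -> [ ]]
[]BBB ⇒ []BBBB   [B -> B B]
[]BBBB ⇒ [][B]BBB   [B -> [ B ]]
[][B]BBB ⇒ [][[]]BBB   [B -> [ ]]
[][[]]BBB ⇒ [][[]][]BB   [B -> [ ]]
[][[]][]BB ⇒ [][[]][][]B   [B -> [ ]]
[][[]][][]B ⇒ [][[]][][][]   [B -> [ ]]

B ⇒ BB ⇒ BBB ⇒ BBBB ⇒ []BBB ⇒ []BBBB ⇒ [][B]BBB ⇒ [][[]]BBB ⇒ [][[]][]BB ⇒ [][[]][][]B ⇒ [][[]][][][]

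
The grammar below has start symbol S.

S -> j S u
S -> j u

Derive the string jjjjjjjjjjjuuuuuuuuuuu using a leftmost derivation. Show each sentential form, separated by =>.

S => jSu => jjSuu => jjjSuuu => jjjjSuuuu => jjjjjSuuuuu => jjjjjjSuuuuuu => jjjjjjjSuuuuuuu => jjjjjjjjSuuuuuuuu => jjjjjjjjjSuuuuuuuuu => jjjjjjjjjjSuuuuuuuuuu => jjjjjjjjjjjuuuuuuuuuuu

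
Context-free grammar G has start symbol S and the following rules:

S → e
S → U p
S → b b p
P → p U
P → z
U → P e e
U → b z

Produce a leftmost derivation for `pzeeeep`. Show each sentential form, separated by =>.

S => Up   [S → U p]
Up => Peep   [U → P e e]
Peep => pUeep   [P → p U]
pUeep => pPeeeep   [U → P e e]
pPeeeep => pzeeeep   [P → z]

S => Up => Peep => pUeep => pPeeeep => pzeeeep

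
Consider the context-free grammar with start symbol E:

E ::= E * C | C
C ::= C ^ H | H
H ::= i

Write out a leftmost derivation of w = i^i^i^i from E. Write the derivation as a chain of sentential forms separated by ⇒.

E ⇒ C ⇒ C^H ⇒ C^H^H ⇒ C^H^H^H ⇒ H^H^H^H ⇒ i^H^H^H ⇒ i^i^H^H ⇒ i^i^i^H ⇒ i^i^i^i

E ⇒ C   [E ::= C]
C ⇒ C^H   [C ::= C ^ H]
C^H ⇒ C^H^H   [C ::= C ^ H]
C^H^H ⇒ C^H^H^H   [C ::= C ^ H]
C^H^H^H ⇒ H^H^H^H   [C ::= H]
H^H^H^H ⇒ i^H^H^H   [H ::= i]
i^H^H^H ⇒ i^i^H^H   [H ::= i]
i^i^H^H ⇒ i^i^i^H   [H ::= i]
i^i^i^H ⇒ i^i^i^i   [H ::= i]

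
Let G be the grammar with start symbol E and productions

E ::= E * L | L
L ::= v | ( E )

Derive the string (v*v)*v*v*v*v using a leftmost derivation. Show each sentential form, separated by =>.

E => E*L => E*L*L => E*L*L*L => E*L*L*L*L => L*L*L*L*L => (E)*L*L*L*L => (E*L)*L*L*L*L => (L*L)*L*L*L*L => (v*L)*L*L*L*L => (v*v)*L*L*L*L => (v*v)*v*L*L*L => (v*v)*v*v*L*L => (v*v)*v*v*v*L => (v*v)*v*v*v*v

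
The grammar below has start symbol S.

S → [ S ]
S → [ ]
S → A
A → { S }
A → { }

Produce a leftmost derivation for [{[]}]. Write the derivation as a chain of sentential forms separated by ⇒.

S ⇒ [S]   [S → [ S ]]
[S] ⇒ [A]   [S → A]
[A] ⇒ [{S}]   [A → { S }]
[{S}] ⇒ [{[]}]   [S → [ ]]

S⇒[S]⇒[A]⇒[{S}]⇒[{[]}]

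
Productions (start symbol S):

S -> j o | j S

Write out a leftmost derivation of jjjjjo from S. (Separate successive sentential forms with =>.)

S=>jS=>jjS=>jjjS=>jjjjS=>jjjjjo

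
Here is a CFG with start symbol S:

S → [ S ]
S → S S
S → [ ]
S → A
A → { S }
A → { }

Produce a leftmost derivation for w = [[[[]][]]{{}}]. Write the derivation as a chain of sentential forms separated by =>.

S => [S] => [SS] => [[S]S] => [[SS]S] => [[[S]S]S] => [[[[]]S]S] => [[[[]][]]S] => [[[[]][]]A] => [[[[]][]]{S}] => [[[[]][]]{A}] => [[[[]][]]{{}}]

S => [S]   [S → [ S ]]
[S] => [SS]   [S → S S]
[SS] => [[S]S]   [S → [ S ]]
[[S]S] => [[SS]S]   [S → S S]
[[SS]S] => [[[S]S]S]   [S → [ S ]]
[[[S]S]S] => [[[[]]S]S]   [S → [ ]]
[[[[]]S]S] => [[[[]][]]S]   [S → [ ]]
[[[[]][]]S] => [[[[]][]]A]   [S → A]
[[[[]][]]A] => [[[[]][]]{S}]   [A → { S }]
[[[[]][]]{S}] => [[[[]][]]{A}]   [S → A]
[[[[]][]]{A}] => [[[[]][]]{{}}]   [A → { }]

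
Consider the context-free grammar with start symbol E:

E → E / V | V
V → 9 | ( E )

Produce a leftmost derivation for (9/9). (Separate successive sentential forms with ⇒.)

E⇒V⇒(E)⇒(E/V)⇒(V/V)⇒(9/V)⇒(9/9)

E ⇒ V   [E → V]
V ⇒ (E)   [V → ( E )]
(E) ⇒ (E/V)   [E → E / V]
(E/V) ⇒ (V/V)   [E → V]
(V/V) ⇒ (9/V)   [V → 9]
(9/V) ⇒ (9/9)   [V → 9]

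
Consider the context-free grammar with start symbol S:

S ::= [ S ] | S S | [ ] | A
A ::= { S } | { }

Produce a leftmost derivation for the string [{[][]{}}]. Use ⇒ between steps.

S ⇒ [S]   [S ::= [ S ]]
[S] ⇒ [A]   [S ::= A]
[A] ⇒ [{S}]   [A ::= { S }]
[{S}] ⇒ [{SS}]   [S ::= S S]
[{SS}] ⇒ [{[]S}]   [S ::= [ ]]
[{[]S}] ⇒ [{[]SS}]   [S ::= S S]
[{[]SS}] ⇒ [{[][]S}]   [S ::= [ ]]
[{[][]S}] ⇒ [{[][]A}]   [S ::= A]
[{[][]A}] ⇒ [{[][]{}}]   [A ::= { }]

S ⇒ [S] ⇒ [A] ⇒ [{S}] ⇒ [{SS}] ⇒ [{[]S}] ⇒ [{[]SS}] ⇒ [{[][]S}] ⇒ [{[][]A}] ⇒ [{[][]{}}]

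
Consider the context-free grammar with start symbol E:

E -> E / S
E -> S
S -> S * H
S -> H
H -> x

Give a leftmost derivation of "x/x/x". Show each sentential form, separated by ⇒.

E ⇒ E/S ⇒ E/S/S ⇒ S/S/S ⇒ H/S/S ⇒ x/S/S ⇒ x/H/S ⇒ x/x/S ⇒ x/x/H ⇒ x/x/x

E ⇒ E/S   [E -> E / S]
E/S ⇒ E/S/S   [E -> E / S]
E/S/S ⇒ S/S/S   [E -> S]
S/S/S ⇒ H/S/S   [S -> H]
H/S/S ⇒ x/S/S   [H -> x]
x/S/S ⇒ x/H/S   [S -> H]
x/H/S ⇒ x/x/S   [H -> x]
x/x/S ⇒ x/x/H   [S -> H]
x/x/H ⇒ x/x/x   [H -> x]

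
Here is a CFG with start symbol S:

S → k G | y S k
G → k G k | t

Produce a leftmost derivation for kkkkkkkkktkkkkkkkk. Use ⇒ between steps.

S ⇒ kG   [S → k G]
kG ⇒ kkGk   [G → k G k]
kkGk ⇒ kkkGkk   [G → k G k]
kkkGkk ⇒ kkkkGkkk   [G → k G k]
kkkkGkkk ⇒ kkkkkGkkkk   [G → k G k]
kkkkkGkkkk ⇒ kkkkkkGkkkkk   [G → k G k]
kkkkkkGkkkkk ⇒ kkkkkkkGkkkkkk   [G → k G k]
kkkkkkkGkkkkkk ⇒ kkkkkkkkGkkkkkkk   [G → k G k]
kkkkkkkkGkkkkkkk ⇒ kkkkkkkkkGkkkkkkkk   [G → k G k]
kkkkkkkkkGkkkkkkkk ⇒ kkkkkkkkktkkkkkkkk   [G → t]

S⇒kG⇒kkGk⇒kkkGkk⇒kkkkGkkk⇒kkkkkGkkkk⇒kkkkkkGkkkkk⇒kkkkkkkGkkkkkk⇒kkkkkkkkGkkkkkkk⇒kkkkkkkkkGkkkkkkkk⇒kkkkkkkkktkkkkkkkk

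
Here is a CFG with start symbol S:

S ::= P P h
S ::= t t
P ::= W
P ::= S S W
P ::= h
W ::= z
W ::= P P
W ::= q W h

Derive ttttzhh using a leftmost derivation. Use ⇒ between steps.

S ⇒ PPh ⇒ SSWPh ⇒ ttSWPh ⇒ ttttWPh ⇒ ttttzPh ⇒ ttttzhh

S ⇒ PPh   [S ::= P P h]
PPh ⇒ SSWPh   [P ::= S S W]
SSWPh ⇒ ttSWPh   [S ::= t t]
ttSWPh ⇒ ttttWPh   [S ::= t t]
ttttWPh ⇒ ttttzPh   [W ::= z]
ttttzPh ⇒ ttttzhh   [P ::= h]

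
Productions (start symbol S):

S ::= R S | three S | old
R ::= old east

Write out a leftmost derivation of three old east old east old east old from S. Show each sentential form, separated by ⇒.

S ⇒ three S   [S ::= three S]
three S ⇒ three R S   [S ::= R S]
three R S ⇒ three old east S   [R ::= old east]
three old east S ⇒ three old east R S   [S ::= R S]
three old east R S ⇒ three old east old east S   [R ::= old east]
three old east old east S ⇒ three old east old east R S   [S ::= R S]
three old east old east R S ⇒ three old east old east old east S   [R ::= old east]
three old east old east old east S ⇒ three old east old east old east old   [S ::= old]

S ⇒ three S ⇒ three R S ⇒ three old east S ⇒ three old east R S ⇒ three old east old east S ⇒ three old east old east R S ⇒ three old east old east old east S ⇒ three old east old east old east old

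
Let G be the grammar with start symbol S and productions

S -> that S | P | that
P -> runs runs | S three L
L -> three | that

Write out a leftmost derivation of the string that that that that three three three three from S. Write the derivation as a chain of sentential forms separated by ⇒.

S ⇒ that S   [S -> that S]
that S ⇒ that that S   [S -> that S]
that that S ⇒ that that P   [S -> P]
that that P ⇒ that that S three L   [P -> S three L]
that that S three L ⇒ that that that S three L   [S -> that S]
that that that S three L ⇒ that that that P three L   [S -> P]
that that that P three L ⇒ that that that S three L three L   [P -> S three L]
that that that S three L three L ⇒ that that that that three L three L   [S -> that]
that that that that three L three L ⇒ that that that that three three three L   [L -> three]
that that that that three three three L ⇒ that that that that three three three three   [L -> three]

S ⇒ that S ⇒ that that S ⇒ that that P ⇒ that that S three L ⇒ that that that S three L ⇒ that that that P three L ⇒ that that that S three L three L ⇒ that that that that three L three L ⇒ that that that that three three three L ⇒ that that that that three three three three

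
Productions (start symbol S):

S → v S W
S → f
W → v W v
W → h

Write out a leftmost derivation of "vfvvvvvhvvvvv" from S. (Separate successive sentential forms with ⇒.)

S ⇒ vSW   [S → v S W]
vSW ⇒ vfW   [S → f]
vfW ⇒ vfvWv   [W → v W v]
vfvWv ⇒ vfvvWvv   [W → v W v]
vfvvWvv ⇒ vfvvvWvvv   [W → v W v]
vfvvvWvvv ⇒ vfvvvvWvvvv   [W → v W v]
vfvvvvWvvvv ⇒ vfvvvvvWvvvvv   [W → v W v]
vfvvvvvWvvvvv ⇒ vfvvvvvhvvvvv   [W → h]

S ⇒ vSW ⇒ vfW ⇒ vfvWv ⇒ vfvvWvv ⇒ vfvvvWvvv ⇒ vfvvvvWvvvv ⇒ vfvvvvvWvvvvv ⇒ vfvvvvvhvvvvv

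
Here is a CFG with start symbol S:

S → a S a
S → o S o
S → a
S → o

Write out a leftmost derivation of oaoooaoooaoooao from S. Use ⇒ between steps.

S ⇒ oSo ⇒ oaSao ⇒ oaoSoao ⇒ oaooSooao ⇒ oaoooSoooao ⇒ oaoooaSaoooao ⇒ oaoooaoSoaoooao ⇒ oaoooaoooaoooao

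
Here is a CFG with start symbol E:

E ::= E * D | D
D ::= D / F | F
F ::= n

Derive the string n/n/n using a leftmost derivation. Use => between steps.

E => D   [E ::= D]
D => D/F   [D ::= D / F]
D/F => D/F/F   [D ::= D / F]
D/F/F => F/F/F   [D ::= F]
F/F/F => n/F/F   [F ::= n]
n/F/F => n/n/F   [F ::= n]
n/n/F => n/n/n   [F ::= n]

E => D => D/F => D/F/F => F/F/F => n/F/F => n/n/F => n/n/n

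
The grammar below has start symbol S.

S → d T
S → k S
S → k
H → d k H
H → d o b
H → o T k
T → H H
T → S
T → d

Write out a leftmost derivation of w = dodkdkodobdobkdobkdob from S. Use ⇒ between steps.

S ⇒ dT ⇒ dHH ⇒ doTkH ⇒ doHHkH ⇒ dodkHHkH ⇒ dodkdkHHkH ⇒ dodkdkoTkHkH ⇒ dodkdkoHHkHkH ⇒ dodkdkodobHkHkH ⇒ dodkdkodobdobkHkH ⇒ dodkdkodobdobkdobkH ⇒ dodkdkodobdobkdobkdob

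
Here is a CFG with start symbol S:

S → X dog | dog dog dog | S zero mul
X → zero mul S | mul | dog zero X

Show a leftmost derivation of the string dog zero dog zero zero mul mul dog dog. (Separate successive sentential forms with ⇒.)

S ⇒ X dog   [S → X dog]
X dog ⇒ dog zero X dog   [X → dog zero X]
dog zero X dog ⇒ dog zero dog zero X dog   [X → dog zero X]
dog zero dog zero X dog ⇒ dog zero dog zero zero mul S dog   [X → zero mul S]
dog zero dog zero zero mul S dog ⇒ dog zero dog zero zero mul X dog dog   [S → X dog]
dog zero dog zero zero mul X dog dog ⇒ dog zero dog zero zero mul mul dog dog   [X → mul]

S ⇒ X dog ⇒ dog zero X dog ⇒ dog zero dog zero X dog ⇒ dog zero dog zero zero mul S dog ⇒ dog zero dog zero zero mul X dog dog ⇒ dog zero dog zero zero mul mul dog dog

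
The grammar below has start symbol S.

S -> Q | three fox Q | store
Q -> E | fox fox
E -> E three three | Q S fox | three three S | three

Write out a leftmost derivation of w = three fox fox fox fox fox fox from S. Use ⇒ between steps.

S ⇒ three fox Q ⇒ three fox E ⇒ three fox Q S fox ⇒ three fox fox fox S fox ⇒ three fox fox fox Q fox ⇒ three fox fox fox fox fox fox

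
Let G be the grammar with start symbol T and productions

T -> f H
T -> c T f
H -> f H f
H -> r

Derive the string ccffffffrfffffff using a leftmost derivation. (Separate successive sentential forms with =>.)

T => cTf => ccTff => ccfHff => ccffHfff => ccfffHffff => ccffffHfffff => ccfffffHffffff => ccffffffHfffffff => ccffffffrfffffff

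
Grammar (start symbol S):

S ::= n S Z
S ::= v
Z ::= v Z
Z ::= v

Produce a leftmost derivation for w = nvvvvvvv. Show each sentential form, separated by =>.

S => nSZ => nvZ => nvvZ => nvvvZ => nvvvvZ => nvvvvvZ => nvvvvvvZ => nvvvvvvv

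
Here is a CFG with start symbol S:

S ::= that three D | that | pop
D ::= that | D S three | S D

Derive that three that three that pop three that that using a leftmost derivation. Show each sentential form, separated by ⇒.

S ⇒ that three D   [S ::= that three D]
that three D ⇒ that three S D   [D ::= S D]
that three S D ⇒ that three that three D D   [S ::= that three D]
that three that three D D ⇒ that three that three D S three D   [D ::= D S three]
that three that three D S three D ⇒ that three that three that S three D   [D ::= that]
that three that three that S three D ⇒ that three that three that pop three D   [S ::= pop]
that three that three that pop three D ⇒ that three that three that pop three S D   [D ::= S D]
that three that three that pop three S D ⇒ that three that three that pop three that D   [S ::= that]
that three that three that pop three that D ⇒ that three that three that pop three that that   [D ::= that]

S ⇒ that three D ⇒ that three S D ⇒ that three that three D D ⇒ that three that three D S three D ⇒ that three that three that S three D ⇒ that three that three that pop three D ⇒ that three that three that pop three S D ⇒ that three that three that pop three that D ⇒ that three that three that pop three that that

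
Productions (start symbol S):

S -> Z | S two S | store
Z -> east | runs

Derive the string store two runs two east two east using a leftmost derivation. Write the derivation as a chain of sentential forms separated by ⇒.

S ⇒ S two S   [S -> S two S]
S two S ⇒ S two S two S   [S -> S two S]
S two S two S ⇒ store two S two S   [S -> store]
store two S two S ⇒ store two Z two S   [S -> Z]
store two Z two S ⇒ store two runs two S   [Z -> runs]
store two runs two S ⇒ store two runs two S two S   [S -> S two S]
store two runs two S two S ⇒ store two runs two Z two S   [S -> Z]
store two runs two Z two S ⇒ store two runs two east two S   [Z -> east]
store two runs two east two S ⇒ store two runs two east two Z   [S -> Z]
store two runs two east two Z ⇒ store two runs two east two east   [Z -> east]

S ⇒ S two S ⇒ S two S two S ⇒ store two S two S ⇒ store two Z two S ⇒ store two runs two S ⇒ store two runs two S two S ⇒ store two runs two Z two S ⇒ store two runs two east two S ⇒ store two runs two east two Z ⇒ store two runs two east two east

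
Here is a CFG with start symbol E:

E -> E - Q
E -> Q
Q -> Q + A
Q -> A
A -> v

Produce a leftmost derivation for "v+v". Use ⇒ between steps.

E⇒Q⇒Q+A⇒A+A⇒v+A⇒v+v

E ⇒ Q   [E -> Q]
Q ⇒ Q+A   [Q -> Q + A]
Q+A ⇒ A+A   [Q -> A]
A+A ⇒ v+A   [A -> v]
v+A ⇒ v+v   [A -> v]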